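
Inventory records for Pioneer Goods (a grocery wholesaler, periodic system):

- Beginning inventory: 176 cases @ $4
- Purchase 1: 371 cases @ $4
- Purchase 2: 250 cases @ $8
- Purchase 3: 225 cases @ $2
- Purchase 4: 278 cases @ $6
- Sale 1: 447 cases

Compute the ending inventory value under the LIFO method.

Ending inventory = $4,300

Sale 1 (447) [LIFO — newest first]: 278 @ $6 + 169 @ $2 = $2,006
Ending inventory: 176 @ $4 + 371 @ $4 + 250 @ $8 + 56 @ $2 = $4,300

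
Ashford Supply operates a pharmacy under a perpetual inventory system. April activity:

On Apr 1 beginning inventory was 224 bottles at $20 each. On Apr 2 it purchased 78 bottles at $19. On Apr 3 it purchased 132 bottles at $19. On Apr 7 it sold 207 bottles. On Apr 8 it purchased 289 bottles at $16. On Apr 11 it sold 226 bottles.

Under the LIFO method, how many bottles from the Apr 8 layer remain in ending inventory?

63

Apr 7, 207 sold [LIFO — newest first]: 132 @ $19 + 75 @ $19 = $3,933
Apr 11, 226 sold [LIFO — newest first]: 226 @ $16 = $3,616
Total COGS = $3,933 + $3,616 = $7,549
Ending inventory: 224 @ $20 + 3 @ $19 + 63 @ $16 = $5,545
Check: goods available $13,094 = COGS $7,549 + ending $5,545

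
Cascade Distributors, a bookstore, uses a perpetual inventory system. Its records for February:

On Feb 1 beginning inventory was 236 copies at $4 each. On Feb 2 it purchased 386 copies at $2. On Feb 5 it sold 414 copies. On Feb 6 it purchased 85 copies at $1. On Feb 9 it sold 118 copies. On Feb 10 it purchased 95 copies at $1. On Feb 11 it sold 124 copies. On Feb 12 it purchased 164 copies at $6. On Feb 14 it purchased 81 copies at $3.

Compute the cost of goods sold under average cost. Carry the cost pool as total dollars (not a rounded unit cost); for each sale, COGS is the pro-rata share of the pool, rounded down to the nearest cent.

After Feb 1: 236 on hand, pool $944.00 (≈ $4.0000 each)
After Feb 2: 622 on hand, pool $1,716.00 (≈ $2.7588 each)
Feb 5, sell 414: 414/622 × $1,716.00 → $1,142.16
After Feb 6: 293 on hand, pool $658.84 (≈ $2.2486 each)
Feb 9, sell 118: 118/293 × $658.84 → $265.33
After Feb 10: 270 on hand, pool $488.51 (≈ $1.8093 each)
Feb 11, sell 124: 124/270 × $488.51 → $224.35
After Feb 12: 310 on hand, pool $1,248.16 (≈ $4.0263 each)
After Feb 14: 391 on hand, pool $1,491.16 (≈ $3.8137 each)
Total COGS = $1,142.16 + $265.33 + $224.35 = $1,631.84
Ending inventory (cost pool remaining) = $1,491.16
Check: goods available $3,123.00 = COGS $1,631.84 + ending $1,491.16

COGS = $1,631.84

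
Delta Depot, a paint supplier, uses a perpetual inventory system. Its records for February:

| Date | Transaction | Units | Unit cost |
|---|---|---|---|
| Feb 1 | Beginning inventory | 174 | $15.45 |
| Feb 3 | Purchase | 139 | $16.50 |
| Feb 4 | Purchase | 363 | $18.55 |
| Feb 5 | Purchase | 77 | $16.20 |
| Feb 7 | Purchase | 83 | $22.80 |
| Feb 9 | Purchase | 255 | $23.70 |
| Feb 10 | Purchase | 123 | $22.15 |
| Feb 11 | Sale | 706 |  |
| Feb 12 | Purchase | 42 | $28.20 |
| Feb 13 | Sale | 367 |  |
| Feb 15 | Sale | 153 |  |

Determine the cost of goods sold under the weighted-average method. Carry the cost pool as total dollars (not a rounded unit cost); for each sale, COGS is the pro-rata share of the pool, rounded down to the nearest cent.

COGS = $24,203.80

After Feb 1: 174 on hand, pool $2,688.30 (≈ $15.4500 each)
After Feb 3: 313 on hand, pool $4,981.80 (≈ $15.9163 each)
After Feb 4: 676 on hand, pool $11,715.45 (≈ $17.3305 each)
After Feb 5: 753 on hand, pool $12,962.85 (≈ $17.2149 each)
After Feb 7: 836 on hand, pool $14,855.25 (≈ $17.7694 each)
After Feb 9: 1091 on hand, pool $20,898.75 (≈ $19.1556 each)
After Feb 10: 1214 on hand, pool $23,623.20 (≈ $19.4590 each)
Feb 11, sell 706: 706/1214 × $23,623.20 → $13,738.03
After Feb 12: 550 on hand, pool $11,069.57 (≈ $20.1265 each)
Feb 13, sell 367: 367/550 × $11,069.57 → $7,386.42
Feb 15, sell 153: 153/183 × $3,683.15 → $3,079.35
Total COGS = $13,738.03 + $7,386.42 + $3,079.35 = $24,203.80
Ending inventory (cost pool remaining) = $603.80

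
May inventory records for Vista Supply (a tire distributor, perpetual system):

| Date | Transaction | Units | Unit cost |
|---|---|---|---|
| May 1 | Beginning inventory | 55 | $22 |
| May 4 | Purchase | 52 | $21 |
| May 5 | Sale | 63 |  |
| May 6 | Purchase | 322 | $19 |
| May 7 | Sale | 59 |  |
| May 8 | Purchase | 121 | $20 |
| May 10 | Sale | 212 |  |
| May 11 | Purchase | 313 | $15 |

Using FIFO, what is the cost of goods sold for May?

May 5, 63 sold [FIFO — oldest first]: 55 @ $22 + 8 @ $21 = $1,378
May 7, 59 sold [FIFO — oldest first]: 44 @ $21 + 15 @ $19 = $1,209
May 10, 212 sold [FIFO — oldest first]: 212 @ $19 = $4,028
Total COGS = $1,378 + $1,209 + $4,028 = $6,615
Ending inventory: 95 @ $19 + 121 @ $20 + 313 @ $15 = $8,920
Check: goods available $15,535 = COGS $6,615 + ending $8,920

COGS = $6,615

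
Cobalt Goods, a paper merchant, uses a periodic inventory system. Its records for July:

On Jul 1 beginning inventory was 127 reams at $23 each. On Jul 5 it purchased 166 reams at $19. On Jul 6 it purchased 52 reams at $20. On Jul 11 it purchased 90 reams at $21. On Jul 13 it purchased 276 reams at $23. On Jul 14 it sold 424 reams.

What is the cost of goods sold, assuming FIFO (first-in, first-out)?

COGS = $8,774

Jul 14, 424 sold [FIFO — oldest first]: 127 @ $23 + 166 @ $19 + 52 @ $20 + 79 @ $21 = $8,774
Ending inventory: 11 @ $21 + 276 @ $23 = $6,579
Check: goods available $15,353 = COGS $8,774 + ending $6,579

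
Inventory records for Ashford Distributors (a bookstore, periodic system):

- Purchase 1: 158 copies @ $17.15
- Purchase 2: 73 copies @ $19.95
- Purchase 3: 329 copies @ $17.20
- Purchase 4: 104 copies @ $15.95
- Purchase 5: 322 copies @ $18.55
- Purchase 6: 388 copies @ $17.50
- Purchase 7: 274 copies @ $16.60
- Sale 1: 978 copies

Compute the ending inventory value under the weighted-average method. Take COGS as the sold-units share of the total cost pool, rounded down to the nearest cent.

Sale 1, sell 978: 978/1648 × $28,795.15 → $17,088.38
Ending inventory (cost pool remaining) = $11,706.77

Ending inventory = $11,706.77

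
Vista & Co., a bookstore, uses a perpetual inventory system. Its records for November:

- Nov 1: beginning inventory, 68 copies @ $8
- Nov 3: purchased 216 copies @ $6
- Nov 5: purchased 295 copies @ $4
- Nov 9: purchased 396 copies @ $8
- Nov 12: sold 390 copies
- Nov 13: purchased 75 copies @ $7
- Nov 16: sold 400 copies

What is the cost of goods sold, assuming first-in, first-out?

COGS = $4,708

Nov 12, 390 sold [FIFO — oldest first]: 68 @ $8 + 216 @ $6 + 106 @ $4 = $2,264
Nov 16, 400 sold [FIFO — oldest first]: 189 @ $4 + 211 @ $8 = $2,444
Total COGS = $2,264 + $2,444 = $4,708
Ending inventory: 185 @ $8 + 75 @ $7 = $2,005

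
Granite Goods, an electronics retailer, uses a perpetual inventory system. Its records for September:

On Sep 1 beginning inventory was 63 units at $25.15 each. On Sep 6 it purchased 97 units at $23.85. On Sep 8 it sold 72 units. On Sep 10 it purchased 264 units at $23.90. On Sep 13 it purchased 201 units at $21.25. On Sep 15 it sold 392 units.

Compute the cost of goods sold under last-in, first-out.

Sep 8, 72 sold [LIFO — newest first]: 72 @ $23.85 = $1,717.20
Sep 15, 392 sold [LIFO — newest first]: 201 @ $21.25 + 191 @ $23.90 = $8,836.15
Total COGS = $1,717.20 + $8,836.15 = $10,553.35
Ending inventory: 63 @ $25.15 + 25 @ $23.85 + 73 @ $23.90 = $3,925.40

COGS = $10,553.35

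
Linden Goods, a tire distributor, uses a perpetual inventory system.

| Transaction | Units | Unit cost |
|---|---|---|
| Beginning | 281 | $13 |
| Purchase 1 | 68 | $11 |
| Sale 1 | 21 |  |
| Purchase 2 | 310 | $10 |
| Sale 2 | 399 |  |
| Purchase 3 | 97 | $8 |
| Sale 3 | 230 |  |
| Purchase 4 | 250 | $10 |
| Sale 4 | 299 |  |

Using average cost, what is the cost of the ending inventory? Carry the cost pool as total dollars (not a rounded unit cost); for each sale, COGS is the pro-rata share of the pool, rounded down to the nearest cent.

After Beginning: 281 on hand, pool $3,653.00 (≈ $13.0000 each)
After Purchase 1: 349 on hand, pool $4,401.00 (≈ $12.6103 each)
Sale 1, sell 21: 21/349 × $4,401.00 → $264.81
After Purchase 2: 638 on hand, pool $7,236.19 (≈ $11.3420 each)
Sale 2, sell 399: 399/638 × $7,236.19 → $4,525.45
After Purchase 3: 336 on hand, pool $3,486.74 (≈ $10.3772 each)
Sale 3, sell 230: 230/336 × $3,486.74 → $2,386.75
After Purchase 4: 356 on hand, pool $3,599.99 (≈ $10.1123 each)
Sale 4, sell 299: 299/356 × $3,599.99 → $3,023.58
Total COGS = $264.81 + $4,525.45 + $2,386.75 + $3,023.58 = $10,200.59
Ending inventory (cost pool remaining) = $576.41
Check: goods available $10,777.00 = COGS $10,200.59 + ending $576.41

Ending inventory = $576.41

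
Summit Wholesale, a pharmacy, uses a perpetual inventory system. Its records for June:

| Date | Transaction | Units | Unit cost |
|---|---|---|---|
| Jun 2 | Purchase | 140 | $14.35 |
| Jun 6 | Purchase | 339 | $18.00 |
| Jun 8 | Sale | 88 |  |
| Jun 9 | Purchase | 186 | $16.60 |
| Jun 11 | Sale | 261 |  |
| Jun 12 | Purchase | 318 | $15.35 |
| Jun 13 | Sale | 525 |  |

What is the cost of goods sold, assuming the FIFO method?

COGS = $14,406.75

Jun 8, 88 sold [FIFO — oldest first]: 88 @ $14.35 = $1,262.80
Jun 11, 261 sold [FIFO — oldest first]: 52 @ $14.35 + 209 @ $18.00 = $4,508.20
Jun 13, 525 sold [FIFO — oldest first]: 130 @ $18.00 + 186 @ $16.60 + 209 @ $15.35 = $8,635.75
Total COGS = $1,262.80 + $4,508.20 + $8,635.75 = $14,406.75
Ending inventory: 109 @ $15.35 = $1,673.15
Check: goods available $16,079.90 = COGS $14,406.75 + ending $1,673.15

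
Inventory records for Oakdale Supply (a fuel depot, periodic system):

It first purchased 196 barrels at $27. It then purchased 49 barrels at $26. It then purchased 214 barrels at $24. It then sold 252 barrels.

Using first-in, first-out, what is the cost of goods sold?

COGS = $6,734

Sale 1 (252) [FIFO — oldest first]: 196 @ $27 + 49 @ $26 + 7 @ $24 = $6,734
Ending inventory: 207 @ $24 = $4,968
Check: goods available $11,702 = COGS $6,734 + ending $4,968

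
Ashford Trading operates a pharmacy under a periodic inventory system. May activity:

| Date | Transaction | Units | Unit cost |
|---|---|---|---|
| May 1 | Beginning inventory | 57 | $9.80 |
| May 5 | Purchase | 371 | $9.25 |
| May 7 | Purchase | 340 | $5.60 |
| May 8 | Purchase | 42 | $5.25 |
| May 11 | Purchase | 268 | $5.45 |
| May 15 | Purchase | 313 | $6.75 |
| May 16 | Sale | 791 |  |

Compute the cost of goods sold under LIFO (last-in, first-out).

May 16, 791 sold [LIFO — newest first]: 313 @ $6.75 + 268 @ $5.45 + 42 @ $5.25 + 168 @ $5.60 = $4,734.65
Ending inventory: 57 @ $9.80 + 371 @ $9.25 + 172 @ $5.60 = $4,953.55

COGS = $4,734.65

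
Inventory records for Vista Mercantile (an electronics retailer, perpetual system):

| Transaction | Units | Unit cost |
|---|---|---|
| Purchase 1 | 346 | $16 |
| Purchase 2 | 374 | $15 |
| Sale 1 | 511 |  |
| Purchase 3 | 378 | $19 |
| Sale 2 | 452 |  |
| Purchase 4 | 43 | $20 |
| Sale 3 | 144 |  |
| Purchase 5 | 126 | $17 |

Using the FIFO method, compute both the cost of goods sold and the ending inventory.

COGS = $18,508; ending inventory = $2,822

Sale 1 (511) [FIFO — oldest first]: 346 @ $16 + 165 @ $15 = $8,011
Sale 2 (452) [FIFO — oldest first]: 209 @ $15 + 243 @ $19 = $7,752
Sale 3 (144) [FIFO — oldest first]: 135 @ $19 + 9 @ $20 = $2,745
Total COGS = $8,011 + $7,752 + $2,745 = $18,508
Ending inventory: 34 @ $20 + 126 @ $17 = $2,822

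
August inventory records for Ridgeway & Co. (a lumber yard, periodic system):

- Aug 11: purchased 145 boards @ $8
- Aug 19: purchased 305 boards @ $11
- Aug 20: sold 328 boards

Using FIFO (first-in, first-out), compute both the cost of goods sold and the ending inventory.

Aug 20, 328 sold [FIFO — oldest first]: 145 @ $8 + 183 @ $11 = $3,173
Ending inventory: 122 @ $11 = $1,342
Check: goods available $4,515 = COGS $3,173 + ending $1,342

COGS = $3,173; ending inventory = $1,342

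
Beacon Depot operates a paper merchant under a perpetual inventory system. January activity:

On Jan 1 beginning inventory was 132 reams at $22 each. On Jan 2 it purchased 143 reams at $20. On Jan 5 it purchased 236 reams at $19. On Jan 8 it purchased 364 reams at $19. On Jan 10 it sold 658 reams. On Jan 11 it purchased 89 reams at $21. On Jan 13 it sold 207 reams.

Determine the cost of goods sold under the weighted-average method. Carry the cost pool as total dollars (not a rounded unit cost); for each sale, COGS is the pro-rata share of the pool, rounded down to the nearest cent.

COGS = $17,051.16

After Jan 1: 132 on hand, pool $2,904.00 (≈ $22.0000 each)
After Jan 2: 275 on hand, pool $5,764.00 (≈ $20.9600 each)
After Jan 5: 511 on hand, pool $10,248.00 (≈ $20.0548 each)
After Jan 8: 875 on hand, pool $17,164.00 (≈ $19.6160 each)
Jan 10, sell 658: 658/875 × $17,164.00 → $12,907.32
After Jan 11: 306 on hand, pool $6,125.68 (≈ $20.0186 each)
Jan 13, sell 207: 207/306 × $6,125.68 → $4,143.84
Total COGS = $12,907.32 + $4,143.84 = $17,051.16
Ending inventory (cost pool remaining) = $1,981.84
Check: goods available $19,033.00 = COGS $17,051.16 + ending $1,981.84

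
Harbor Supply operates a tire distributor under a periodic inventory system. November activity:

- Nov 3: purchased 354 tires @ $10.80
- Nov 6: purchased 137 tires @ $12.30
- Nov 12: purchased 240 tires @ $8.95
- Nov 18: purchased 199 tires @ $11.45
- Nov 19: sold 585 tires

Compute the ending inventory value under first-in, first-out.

Nov 19, 585 sold [FIFO — oldest first]: 354 @ $10.80 + 137 @ $12.30 + 94 @ $8.95 = $6,349.60
Ending inventory: 146 @ $8.95 + 199 @ $11.45 = $3,585.25

Ending inventory = $3,585.25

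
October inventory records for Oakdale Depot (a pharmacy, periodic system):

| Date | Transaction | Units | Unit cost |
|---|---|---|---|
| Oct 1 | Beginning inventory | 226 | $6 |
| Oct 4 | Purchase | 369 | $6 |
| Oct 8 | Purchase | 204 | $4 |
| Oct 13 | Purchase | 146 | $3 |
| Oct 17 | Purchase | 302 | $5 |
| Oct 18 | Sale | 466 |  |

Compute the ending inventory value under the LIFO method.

Oct 18, 466 sold [LIFO — newest first]: 302 @ $5 + 146 @ $3 + 18 @ $4 = $2,020
Ending inventory: 226 @ $6 + 369 @ $6 + 186 @ $4 = $4,314

Ending inventory = $4,314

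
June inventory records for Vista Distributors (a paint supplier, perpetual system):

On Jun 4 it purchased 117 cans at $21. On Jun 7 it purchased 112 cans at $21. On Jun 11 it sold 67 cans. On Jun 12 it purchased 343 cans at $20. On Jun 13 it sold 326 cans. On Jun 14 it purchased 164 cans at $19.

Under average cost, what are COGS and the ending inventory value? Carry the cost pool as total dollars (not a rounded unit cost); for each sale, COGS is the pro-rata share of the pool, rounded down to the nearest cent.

After Jun 4: 117 on hand, pool $2,457.00 (≈ $21.0000 each)
After Jun 7: 229 on hand, pool $4,809.00 (≈ $21.0000 each)
Jun 11, sell 67: 67/229 × $4,809.00 → $1,407.00
After Jun 12: 505 on hand, pool $10,262.00 (≈ $20.3208 each)
Jun 13, sell 326: 326/505 × $10,262.00 → $6,624.57
After Jun 14: 343 on hand, pool $6,753.43 (≈ $19.6893 each)
Total COGS = $1,407.00 + $6,624.57 = $8,031.57
Ending inventory (cost pool remaining) = $6,753.43
Check: goods available $14,785.00 = COGS $8,031.57 + ending $6,753.43

COGS = $8,031.57; ending inventory = $6,753.43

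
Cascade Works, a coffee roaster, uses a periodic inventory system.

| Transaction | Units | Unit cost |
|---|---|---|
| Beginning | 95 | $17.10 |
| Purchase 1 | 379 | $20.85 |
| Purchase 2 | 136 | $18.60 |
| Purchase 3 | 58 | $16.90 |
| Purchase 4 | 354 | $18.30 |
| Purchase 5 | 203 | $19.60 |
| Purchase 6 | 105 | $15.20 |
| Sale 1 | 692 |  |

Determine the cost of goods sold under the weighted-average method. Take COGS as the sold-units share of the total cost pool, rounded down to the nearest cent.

COGS = $13,054.05

Sale 1, sell 692: 692/1330 × $25,089.45 → $13,054.05
Ending inventory (cost pool remaining) = $12,035.40
Check: goods available $25,089.45 = COGS $13,054.05 + ending $12,035.40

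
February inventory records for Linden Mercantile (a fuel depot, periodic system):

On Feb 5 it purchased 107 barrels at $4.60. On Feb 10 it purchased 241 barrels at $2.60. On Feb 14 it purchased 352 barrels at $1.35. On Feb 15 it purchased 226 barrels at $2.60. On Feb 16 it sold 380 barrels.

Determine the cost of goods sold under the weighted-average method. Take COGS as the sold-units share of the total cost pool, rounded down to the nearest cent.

COGS = $895.25

Feb 16, sell 380: 380/926 × $2,181.60 → $895.25
Ending inventory (cost pool remaining) = $1,286.35
Check: goods available $2,181.60 = COGS $895.25 + ending $1,286.35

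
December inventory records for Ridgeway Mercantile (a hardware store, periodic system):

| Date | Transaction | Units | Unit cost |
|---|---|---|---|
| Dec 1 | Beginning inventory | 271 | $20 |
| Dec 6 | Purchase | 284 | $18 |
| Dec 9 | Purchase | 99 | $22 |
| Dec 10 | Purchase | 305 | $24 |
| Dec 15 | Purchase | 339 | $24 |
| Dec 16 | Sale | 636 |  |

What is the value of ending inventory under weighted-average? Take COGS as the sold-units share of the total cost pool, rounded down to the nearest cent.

Dec 16, sell 636: 636/1298 × $28,166.00 → $13,800.90
Ending inventory (cost pool remaining) = $14,365.10
Check: goods available $28,166.00 = COGS $13,800.90 + ending $14,365.10

Ending inventory = $14,365.10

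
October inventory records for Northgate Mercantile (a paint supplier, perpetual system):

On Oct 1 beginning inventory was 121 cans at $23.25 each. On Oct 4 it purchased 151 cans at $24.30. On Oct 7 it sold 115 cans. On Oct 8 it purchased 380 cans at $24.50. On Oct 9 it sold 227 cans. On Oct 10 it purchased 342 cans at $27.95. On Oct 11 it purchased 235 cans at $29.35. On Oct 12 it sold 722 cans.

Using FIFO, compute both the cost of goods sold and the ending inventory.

COGS = $27,405.95; ending inventory = $4,842.75

Oct 7, 115 sold [FIFO — oldest first]: 115 @ $23.25 = $2,673.75
Oct 9, 227 sold [FIFO — oldest first]: 6 @ $23.25 + 151 @ $24.30 + 70 @ $24.50 = $5,523.80
Oct 12, 722 sold [FIFO — oldest first]: 310 @ $24.50 + 342 @ $27.95 + 70 @ $29.35 = $19,208.40
Total COGS = $2,673.75 + $5,523.80 + $19,208.40 = $27,405.95
Ending inventory: 165 @ $29.35 = $4,842.75
Check: goods available $32,248.70 = COGS $27,405.95 + ending $4,842.75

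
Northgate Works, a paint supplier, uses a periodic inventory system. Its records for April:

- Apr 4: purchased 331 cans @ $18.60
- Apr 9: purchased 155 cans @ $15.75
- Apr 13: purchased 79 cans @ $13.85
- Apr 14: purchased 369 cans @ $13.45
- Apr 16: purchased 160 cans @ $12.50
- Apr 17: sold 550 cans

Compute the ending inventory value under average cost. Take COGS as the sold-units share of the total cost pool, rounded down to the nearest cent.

Apr 17, sell 550: 550/1094 × $16,655.05 → $8,373.19
Ending inventory (cost pool remaining) = $8,281.86

Ending inventory = $8,281.86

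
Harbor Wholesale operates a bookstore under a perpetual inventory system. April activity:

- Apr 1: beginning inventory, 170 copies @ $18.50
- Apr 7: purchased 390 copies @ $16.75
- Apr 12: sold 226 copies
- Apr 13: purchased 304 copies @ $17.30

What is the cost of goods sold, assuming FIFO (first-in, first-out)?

COGS = $4,083.00

Apr 12, 226 sold [FIFO — oldest first]: 170 @ $18.50 + 56 @ $16.75 = $4,083.00
Ending inventory: 334 @ $16.75 + 304 @ $17.30 = $10,853.70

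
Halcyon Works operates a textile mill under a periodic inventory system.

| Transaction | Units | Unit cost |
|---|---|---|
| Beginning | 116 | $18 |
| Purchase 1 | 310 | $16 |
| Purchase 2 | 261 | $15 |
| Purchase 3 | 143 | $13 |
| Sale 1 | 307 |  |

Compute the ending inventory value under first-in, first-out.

Sale 1 (307) [FIFO — oldest first]: 116 @ $18 + 191 @ $16 = $5,144
Ending inventory: 119 @ $16 + 261 @ $15 + 143 @ $13 = $7,678

Ending inventory = $7,678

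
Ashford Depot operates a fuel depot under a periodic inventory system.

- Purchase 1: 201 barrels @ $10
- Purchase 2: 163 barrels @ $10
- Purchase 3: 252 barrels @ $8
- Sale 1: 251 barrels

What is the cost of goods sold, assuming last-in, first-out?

Sale 1 (251) [LIFO — newest first]: 251 @ $8 = $2,008
Ending inventory: 201 @ $10 + 163 @ $10 + 1 @ $8 = $3,648

COGS = $2,008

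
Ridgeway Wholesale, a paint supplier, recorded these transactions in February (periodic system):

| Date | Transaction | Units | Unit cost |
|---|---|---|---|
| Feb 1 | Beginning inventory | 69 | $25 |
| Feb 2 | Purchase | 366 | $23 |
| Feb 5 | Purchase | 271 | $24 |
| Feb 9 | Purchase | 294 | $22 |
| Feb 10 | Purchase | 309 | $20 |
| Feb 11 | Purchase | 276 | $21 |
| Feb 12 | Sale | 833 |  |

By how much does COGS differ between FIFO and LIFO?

$2,009

FIFO COGS: 69 @ $25 + 366 @ $23 + 271 @ $24 + 127 @ $22 = $19,441
LIFO COGS: 276 @ $21 + 309 @ $20 + 248 @ $22 = $17,432
Difference = |$19,441 − $17,432| = $2,009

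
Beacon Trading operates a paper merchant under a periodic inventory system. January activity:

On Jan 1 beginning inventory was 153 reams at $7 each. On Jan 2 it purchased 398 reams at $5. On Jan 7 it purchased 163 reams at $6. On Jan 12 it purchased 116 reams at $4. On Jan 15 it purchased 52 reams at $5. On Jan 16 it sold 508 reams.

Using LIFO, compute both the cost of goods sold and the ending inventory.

COGS = $2,587; ending inventory = $2,176

Jan 16, 508 sold [LIFO — newest first]: 52 @ $5 + 116 @ $4 + 163 @ $6 + 177 @ $5 = $2,587
Ending inventory: 153 @ $7 + 221 @ $5 = $2,176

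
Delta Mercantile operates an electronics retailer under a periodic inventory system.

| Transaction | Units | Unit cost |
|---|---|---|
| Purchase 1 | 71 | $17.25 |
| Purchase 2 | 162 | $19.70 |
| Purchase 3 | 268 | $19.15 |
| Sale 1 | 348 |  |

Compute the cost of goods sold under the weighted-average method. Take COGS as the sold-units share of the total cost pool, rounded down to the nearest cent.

Sale 1, sell 348: 348/501 × $9,548.35 → $6,632.38
Ending inventory (cost pool remaining) = $2,915.97

COGS = $6,632.38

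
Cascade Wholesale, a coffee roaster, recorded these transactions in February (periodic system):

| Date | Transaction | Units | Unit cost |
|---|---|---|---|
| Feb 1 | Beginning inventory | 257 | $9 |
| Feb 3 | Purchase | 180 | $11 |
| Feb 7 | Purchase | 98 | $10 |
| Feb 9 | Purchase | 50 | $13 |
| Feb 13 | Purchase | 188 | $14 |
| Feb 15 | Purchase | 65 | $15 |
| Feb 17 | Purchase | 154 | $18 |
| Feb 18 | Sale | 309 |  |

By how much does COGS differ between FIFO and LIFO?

$2,122

FIFO COGS: 257 @ $9 + 52 @ $11 = $2,885
LIFO COGS: 154 @ $18 + 65 @ $15 + 90 @ $14 = $5,007
Difference = |$2,885 − $5,007| = $2,122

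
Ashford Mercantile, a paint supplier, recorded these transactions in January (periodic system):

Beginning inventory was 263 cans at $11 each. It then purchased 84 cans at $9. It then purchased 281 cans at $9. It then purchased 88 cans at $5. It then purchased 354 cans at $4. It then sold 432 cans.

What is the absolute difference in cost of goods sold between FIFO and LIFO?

FIFO COGS: 263 @ $11 + 84 @ $9 + 85 @ $9 = $4,414
LIFO COGS: 354 @ $4 + 78 @ $5 = $1,806
Difference = |$4,414 − $1,806| = $2,608

$2,608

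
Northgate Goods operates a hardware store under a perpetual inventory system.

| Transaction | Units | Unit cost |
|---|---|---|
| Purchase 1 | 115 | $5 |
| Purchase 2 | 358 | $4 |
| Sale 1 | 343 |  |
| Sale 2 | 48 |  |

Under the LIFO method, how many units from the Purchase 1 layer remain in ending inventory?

82

Sale 1 (343) [LIFO — newest first]: 343 @ $4 = $1,372
Sale 2 (48) [LIFO — newest first]: 15 @ $4 + 33 @ $5 = $225
Total COGS = $1,372 + $225 = $1,597
Ending inventory: 82 @ $5 = $410
Check: goods available $2,007 = COGS $1,597 + ending $410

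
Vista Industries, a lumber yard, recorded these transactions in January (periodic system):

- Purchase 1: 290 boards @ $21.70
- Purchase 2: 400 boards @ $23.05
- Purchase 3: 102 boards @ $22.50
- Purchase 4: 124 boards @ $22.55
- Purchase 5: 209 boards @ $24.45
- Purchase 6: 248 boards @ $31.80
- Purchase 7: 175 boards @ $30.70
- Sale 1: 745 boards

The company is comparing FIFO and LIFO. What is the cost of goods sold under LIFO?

FIFO COGS: 290 @ $21.70 + 400 @ $23.05 + 55 @ $22.50 = $16,750.50
LIFO COGS: 175 @ $30.70 + 248 @ $31.80 + 209 @ $24.45 + 113 @ $22.55 = $20,917.10

COGS = $20,917.10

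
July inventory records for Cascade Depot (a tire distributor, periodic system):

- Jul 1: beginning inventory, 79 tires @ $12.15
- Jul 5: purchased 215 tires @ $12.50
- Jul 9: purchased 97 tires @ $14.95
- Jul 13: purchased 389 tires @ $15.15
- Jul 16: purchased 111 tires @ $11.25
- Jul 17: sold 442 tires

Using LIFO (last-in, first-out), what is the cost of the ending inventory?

Ending inventory = $5,976.20

Jul 17, 442 sold [LIFO — newest first]: 111 @ $11.25 + 331 @ $15.15 = $6,263.40
Ending inventory: 79 @ $12.15 + 215 @ $12.50 + 97 @ $14.95 + 58 @ $15.15 = $5,976.20
Check: goods available $12,239.60 = COGS $6,263.40 + ending $5,976.20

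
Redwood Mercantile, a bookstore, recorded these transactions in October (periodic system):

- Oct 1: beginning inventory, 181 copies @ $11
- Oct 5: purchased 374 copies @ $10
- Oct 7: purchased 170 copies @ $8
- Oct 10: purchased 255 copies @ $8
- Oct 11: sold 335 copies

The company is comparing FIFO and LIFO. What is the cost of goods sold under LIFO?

COGS = $2,680

FIFO COGS: 181 @ $11 + 154 @ $10 = $3,531
LIFO COGS: 255 @ $8 + 80 @ $8 = $2,680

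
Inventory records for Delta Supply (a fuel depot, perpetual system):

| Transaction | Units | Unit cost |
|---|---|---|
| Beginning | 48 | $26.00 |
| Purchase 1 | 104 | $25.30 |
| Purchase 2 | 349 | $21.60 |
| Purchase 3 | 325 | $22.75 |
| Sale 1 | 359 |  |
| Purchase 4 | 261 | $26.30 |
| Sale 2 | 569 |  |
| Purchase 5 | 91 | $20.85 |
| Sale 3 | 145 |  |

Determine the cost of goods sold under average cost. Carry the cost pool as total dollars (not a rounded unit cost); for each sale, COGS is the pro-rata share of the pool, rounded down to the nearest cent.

After Beginning: 48 on hand, pool $1,248.00 (≈ $26.0000 each)
After Purchase 1: 152 on hand, pool $3,879.20 (≈ $25.5211 each)
After Purchase 2: 501 on hand, pool $11,417.60 (≈ $22.7896 each)
After Purchase 3: 826 on hand, pool $18,811.35 (≈ $22.7740 each)
Sale 1, sell 359: 359/826 × $18,811.35 → $8,175.87
After Purchase 4: 728 on hand, pool $17,499.78 (≈ $24.0382 each)
Sale 2, sell 569: 569/728 × $17,499.78 → $13,677.71
After Purchase 5: 250 on hand, pool $5,719.42 (≈ $22.8777 each)
Sale 3, sell 145: 145/250 × $5,719.42 → $3,317.26
Total COGS = $8,175.87 + $13,677.71 + $3,317.26 = $25,170.84
Ending inventory (cost pool remaining) = $2,402.16

COGS = $25,170.84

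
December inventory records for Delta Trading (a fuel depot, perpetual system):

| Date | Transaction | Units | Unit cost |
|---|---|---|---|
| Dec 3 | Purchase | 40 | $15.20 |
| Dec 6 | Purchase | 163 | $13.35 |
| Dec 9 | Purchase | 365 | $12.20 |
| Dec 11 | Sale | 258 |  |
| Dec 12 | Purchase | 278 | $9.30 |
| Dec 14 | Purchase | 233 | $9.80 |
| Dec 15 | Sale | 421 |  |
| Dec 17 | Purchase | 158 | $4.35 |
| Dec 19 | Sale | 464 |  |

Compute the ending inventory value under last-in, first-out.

Dec 11, 258 sold [LIFO — newest first]: 258 @ $12.20 = $3,147.60
Dec 15, 421 sold [LIFO — newest first]: 233 @ $9.80 + 188 @ $9.30 = $4,031.80
Dec 19, 464 sold [LIFO — newest first]: 158 @ $4.35 + 90 @ $9.30 + 107 @ $12.20 + 109 @ $13.35 = $4,284.85
Total COGS = $3,147.60 + $4,031.80 + $4,284.85 = $11,464.25
Ending inventory: 40 @ $15.20 + 54 @ $13.35 = $1,328.90
Check: goods available $12,793.15 = COGS $11,464.25 + ending $1,328.90

Ending inventory = $1,328.90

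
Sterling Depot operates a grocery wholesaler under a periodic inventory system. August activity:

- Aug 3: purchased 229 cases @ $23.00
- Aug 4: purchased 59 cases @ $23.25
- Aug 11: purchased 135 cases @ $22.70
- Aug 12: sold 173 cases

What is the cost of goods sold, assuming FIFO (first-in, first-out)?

Aug 12, 173 sold [FIFO — oldest first]: 173 @ $23.00 = $3,979.00
Ending inventory: 56 @ $23.00 + 59 @ $23.25 + 135 @ $22.70 = $5,724.25

COGS = $3,979.00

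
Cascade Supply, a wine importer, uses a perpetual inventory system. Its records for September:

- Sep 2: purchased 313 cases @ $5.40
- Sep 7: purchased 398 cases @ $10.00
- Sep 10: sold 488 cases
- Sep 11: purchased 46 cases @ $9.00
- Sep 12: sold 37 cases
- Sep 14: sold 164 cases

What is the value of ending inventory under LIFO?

Ending inventory = $367.20

Sep 10, 488 sold [LIFO — newest first]: 398 @ $10.00 + 90 @ $5.40 = $4,466.00
Sep 12, 37 sold [LIFO — newest first]: 37 @ $9.00 = $333.00
Sep 14, 164 sold [LIFO — newest first]: 9 @ $9.00 + 155 @ $5.40 = $918.00
Total COGS = $4,466.00 + $333.00 + $918.00 = $5,717.00
Ending inventory: 68 @ $5.40 = $367.20
Check: goods available $6,084.20 = COGS $5,717.00 + ending $367.20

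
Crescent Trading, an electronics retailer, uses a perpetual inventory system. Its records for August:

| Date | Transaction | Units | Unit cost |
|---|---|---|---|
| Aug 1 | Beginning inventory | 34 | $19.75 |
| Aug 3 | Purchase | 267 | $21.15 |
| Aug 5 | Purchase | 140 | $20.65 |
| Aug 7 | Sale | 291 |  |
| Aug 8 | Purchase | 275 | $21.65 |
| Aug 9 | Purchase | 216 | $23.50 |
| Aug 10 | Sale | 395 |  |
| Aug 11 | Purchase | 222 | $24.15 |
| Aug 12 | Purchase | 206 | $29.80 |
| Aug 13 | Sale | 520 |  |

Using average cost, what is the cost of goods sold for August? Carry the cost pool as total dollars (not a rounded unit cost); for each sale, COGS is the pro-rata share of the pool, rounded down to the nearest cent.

COGS = $27,869.92

After Aug 1: 34 on hand, pool $671.50 (≈ $19.7500 each)
After Aug 3: 301 on hand, pool $6,318.55 (≈ $20.9919 each)
After Aug 5: 441 on hand, pool $9,209.55 (≈ $20.8833 each)
Aug 7, sell 291: 291/441 × $9,209.55 → $6,077.05
After Aug 8: 425 on hand, pool $9,086.25 (≈ $21.3794 each)
After Aug 9: 641 on hand, pool $14,162.25 (≈ $22.0940 each)
Aug 10, sell 395: 395/641 × $14,162.25 → $8,727.12
After Aug 11: 468 on hand, pool $10,796.43 (≈ $23.0693 each)
After Aug 12: 674 on hand, pool $16,935.23 (≈ $25.1265 each)
Aug 13, sell 520: 520/674 × $16,935.23 → $13,065.75
Total COGS = $6,077.05 + $8,727.12 + $13,065.75 = $27,869.92
Ending inventory (cost pool remaining) = $3,869.48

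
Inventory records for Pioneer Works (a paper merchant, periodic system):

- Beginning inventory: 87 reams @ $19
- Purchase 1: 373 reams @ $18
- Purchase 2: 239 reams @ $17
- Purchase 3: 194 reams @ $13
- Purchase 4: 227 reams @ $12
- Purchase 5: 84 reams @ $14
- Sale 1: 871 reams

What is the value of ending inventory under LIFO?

Ending inventory = $6,081

Sale 1 (871) [LIFO — newest first]: 84 @ $14 + 227 @ $12 + 194 @ $13 + 239 @ $17 + 127 @ $18 = $12,771
Ending inventory: 87 @ $19 + 246 @ $18 = $6,081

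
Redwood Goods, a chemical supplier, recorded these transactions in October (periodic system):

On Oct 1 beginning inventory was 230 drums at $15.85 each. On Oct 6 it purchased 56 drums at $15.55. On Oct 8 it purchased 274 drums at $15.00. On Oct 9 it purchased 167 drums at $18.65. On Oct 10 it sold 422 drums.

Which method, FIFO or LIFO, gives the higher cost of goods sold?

LIFO

FIFO COGS: 230 @ $15.85 + 56 @ $15.55 + 136 @ $15.00 = $6,556.30
LIFO COGS: 167 @ $18.65 + 255 @ $15.00 = $6,939.55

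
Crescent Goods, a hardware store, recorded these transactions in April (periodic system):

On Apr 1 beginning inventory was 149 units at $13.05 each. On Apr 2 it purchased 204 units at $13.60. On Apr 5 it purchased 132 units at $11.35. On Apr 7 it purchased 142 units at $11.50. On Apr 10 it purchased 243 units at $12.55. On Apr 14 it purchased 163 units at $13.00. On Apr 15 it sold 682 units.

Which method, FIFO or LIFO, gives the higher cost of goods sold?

FIFO

FIFO COGS: 149 @ $13.05 + 204 @ $13.60 + 132 @ $11.35 + 142 @ $11.50 + 55 @ $12.55 = $8,540.30
LIFO COGS: 163 @ $13.00 + 243 @ $12.55 + 142 @ $11.50 + 132 @ $11.35 + 2 @ $13.60 = $8,327.05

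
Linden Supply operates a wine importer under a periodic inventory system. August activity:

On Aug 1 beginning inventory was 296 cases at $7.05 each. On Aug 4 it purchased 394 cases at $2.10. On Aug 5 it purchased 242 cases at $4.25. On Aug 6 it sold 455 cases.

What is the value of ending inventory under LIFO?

Aug 6, 455 sold [LIFO — newest first]: 242 @ $4.25 + 213 @ $2.10 = $1,475.80
Ending inventory: 296 @ $7.05 + 181 @ $2.10 = $2,466.90

Ending inventory = $2,466.90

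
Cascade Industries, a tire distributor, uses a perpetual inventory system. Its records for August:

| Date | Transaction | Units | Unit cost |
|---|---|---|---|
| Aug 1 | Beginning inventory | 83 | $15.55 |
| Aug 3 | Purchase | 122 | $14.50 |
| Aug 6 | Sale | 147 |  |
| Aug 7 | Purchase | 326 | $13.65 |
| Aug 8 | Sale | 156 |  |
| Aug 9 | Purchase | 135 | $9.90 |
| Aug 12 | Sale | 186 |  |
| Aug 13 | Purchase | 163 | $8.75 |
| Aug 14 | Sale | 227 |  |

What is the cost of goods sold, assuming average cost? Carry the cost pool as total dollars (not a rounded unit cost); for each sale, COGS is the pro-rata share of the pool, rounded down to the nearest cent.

After Aug 1: 83 on hand, pool $1,290.65 (≈ $15.5500 each)
After Aug 3: 205 on hand, pool $3,059.65 (≈ $14.9251 each)
Aug 6, sell 147: 147/205 × $3,059.65 → $2,193.99
After Aug 7: 384 on hand, pool $5,315.56 (≈ $13.8426 each)
Aug 8, sell 156: 156/384 × $5,315.56 → $2,159.44
After Aug 9: 363 on hand, pool $4,492.62 (≈ $12.3764 each)
Aug 12, sell 186: 186/363 × $4,492.62 → $2,302.00
After Aug 13: 340 on hand, pool $3,616.87 (≈ $10.6379 each)
Aug 14, sell 227: 227/340 × $3,616.87 → $2,414.79
Total COGS = $2,193.99 + $2,159.44 + $2,302.00 + $2,414.79 = $9,070.22
Ending inventory (cost pool remaining) = $1,202.08

COGS = $9,070.22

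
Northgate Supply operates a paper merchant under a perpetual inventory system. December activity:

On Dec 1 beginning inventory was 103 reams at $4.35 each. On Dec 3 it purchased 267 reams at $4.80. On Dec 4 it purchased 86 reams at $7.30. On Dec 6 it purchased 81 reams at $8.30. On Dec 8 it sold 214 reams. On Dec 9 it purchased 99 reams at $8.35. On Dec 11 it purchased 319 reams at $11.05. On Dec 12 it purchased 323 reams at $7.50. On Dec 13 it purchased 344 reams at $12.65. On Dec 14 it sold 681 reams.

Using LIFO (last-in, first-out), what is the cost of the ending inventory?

Dec 8, 214 sold [LIFO — newest first]: 81 @ $8.30 + 86 @ $7.30 + 47 @ $4.80 = $1,525.70
Dec 14, 681 sold [LIFO — newest first]: 344 @ $12.65 + 323 @ $7.50 + 14 @ $11.05 = $6,928.80
Total COGS = $1,525.70 + $6,928.80 = $8,454.50
Ending inventory: 103 @ $4.35 + 220 @ $4.80 + 99 @ $8.35 + 305 @ $11.05 = $5,700.95
Check: goods available $14,155.45 = COGS $8,454.50 + ending $5,700.95

Ending inventory = $5,700.95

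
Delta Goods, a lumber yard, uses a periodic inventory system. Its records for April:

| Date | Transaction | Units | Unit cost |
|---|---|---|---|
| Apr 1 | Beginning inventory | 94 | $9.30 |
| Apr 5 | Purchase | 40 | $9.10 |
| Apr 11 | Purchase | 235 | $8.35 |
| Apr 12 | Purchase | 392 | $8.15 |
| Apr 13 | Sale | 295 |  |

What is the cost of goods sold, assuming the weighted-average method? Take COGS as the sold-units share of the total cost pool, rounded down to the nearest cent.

COGS = $2,479.10

Apr 13, sell 295: 295/761 × $6,395.25 → $2,479.10
Ending inventory (cost pool remaining) = $3,916.15
Check: goods available $6,395.25 = COGS $2,479.10 + ending $3,916.15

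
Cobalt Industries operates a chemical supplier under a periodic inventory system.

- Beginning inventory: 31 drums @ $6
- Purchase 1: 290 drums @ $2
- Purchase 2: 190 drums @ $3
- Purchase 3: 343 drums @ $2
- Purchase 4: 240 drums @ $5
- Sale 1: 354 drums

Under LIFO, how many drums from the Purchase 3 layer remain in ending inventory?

Sale 1 (354) [LIFO — newest first]: 240 @ $5 + 114 @ $2 = $1,428
Ending inventory: 31 @ $6 + 290 @ $2 + 190 @ $3 + 229 @ $2 = $1,794

229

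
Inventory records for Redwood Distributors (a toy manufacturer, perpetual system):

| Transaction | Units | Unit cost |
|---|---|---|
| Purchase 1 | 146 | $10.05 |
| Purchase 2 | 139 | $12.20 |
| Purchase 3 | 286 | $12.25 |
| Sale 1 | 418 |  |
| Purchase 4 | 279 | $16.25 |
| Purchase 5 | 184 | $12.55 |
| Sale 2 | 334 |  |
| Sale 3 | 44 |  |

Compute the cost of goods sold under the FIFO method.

Sale 1 (418) [FIFO — oldest first]: 146 @ $10.05 + 139 @ $12.20 + 133 @ $12.25 = $4,792.35
Sale 2 (334) [FIFO — oldest first]: 153 @ $12.25 + 181 @ $16.25 = $4,815.50
Sale 3 (44) [FIFO — oldest first]: 44 @ $16.25 = $715.00
Total COGS = $4,792.35 + $4,815.50 + $715.00 = $10,322.85
Ending inventory: 54 @ $16.25 + 184 @ $12.55 = $3,186.70

COGS = $10,322.85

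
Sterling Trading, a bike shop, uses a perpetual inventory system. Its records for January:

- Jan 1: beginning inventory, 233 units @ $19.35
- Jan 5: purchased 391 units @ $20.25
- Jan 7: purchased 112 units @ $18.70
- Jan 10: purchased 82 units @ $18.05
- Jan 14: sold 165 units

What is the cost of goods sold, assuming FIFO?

COGS = $3,192.75

Jan 14, 165 sold [FIFO — oldest first]: 165 @ $19.35 = $3,192.75
Ending inventory: 68 @ $19.35 + 391 @ $20.25 + 112 @ $18.70 + 82 @ $18.05 = $12,808.05
Check: goods available $16,000.80 = COGS $3,192.75 + ending $12,808.05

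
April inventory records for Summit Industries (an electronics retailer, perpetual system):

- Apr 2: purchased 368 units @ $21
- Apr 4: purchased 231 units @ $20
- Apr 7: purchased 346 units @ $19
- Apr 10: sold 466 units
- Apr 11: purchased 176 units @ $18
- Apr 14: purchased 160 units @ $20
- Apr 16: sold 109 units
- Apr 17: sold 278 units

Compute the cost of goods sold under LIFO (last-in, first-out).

Apr 10, 466 sold [LIFO — newest first]: 346 @ $19 + 120 @ $20 = $8,974
Apr 16, 109 sold [LIFO — newest first]: 109 @ $20 = $2,180
Apr 17, 278 sold [LIFO — newest first]: 51 @ $20 + 176 @ $18 + 51 @ $20 = $5,208
Total COGS = $8,974 + $2,180 + $5,208 = $16,362
Ending inventory: 368 @ $21 + 60 @ $20 = $8,928

COGS = $16,362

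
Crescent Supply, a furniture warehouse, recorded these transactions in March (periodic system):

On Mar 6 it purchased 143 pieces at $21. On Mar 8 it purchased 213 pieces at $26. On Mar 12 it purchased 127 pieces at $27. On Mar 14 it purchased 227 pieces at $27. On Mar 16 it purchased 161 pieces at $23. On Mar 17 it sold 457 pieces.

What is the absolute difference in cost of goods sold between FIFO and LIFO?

FIFO COGS: 143 @ $21 + 213 @ $26 + 101 @ $27 = $11,268
LIFO COGS: 161 @ $23 + 227 @ $27 + 69 @ $27 = $11,695
Difference = |$11,268 − $11,695| = $427

$427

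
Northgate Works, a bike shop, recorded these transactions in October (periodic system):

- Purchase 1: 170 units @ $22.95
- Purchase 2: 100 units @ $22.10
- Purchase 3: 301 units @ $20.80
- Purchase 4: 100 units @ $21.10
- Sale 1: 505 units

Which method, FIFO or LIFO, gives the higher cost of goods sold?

FIFO COGS: 170 @ $22.95 + 100 @ $22.10 + 235 @ $20.80 = $10,999.50
LIFO COGS: 100 @ $21.10 + 301 @ $20.80 + 100 @ $22.10 + 4 @ $22.95 = $10,672.60

FIFO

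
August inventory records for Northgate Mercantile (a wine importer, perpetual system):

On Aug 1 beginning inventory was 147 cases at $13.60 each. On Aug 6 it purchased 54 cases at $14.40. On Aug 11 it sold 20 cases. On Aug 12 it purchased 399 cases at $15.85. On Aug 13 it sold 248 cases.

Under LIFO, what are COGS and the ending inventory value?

Aug 11, 20 sold [LIFO — newest first]: 20 @ $14.40 = $288.00
Aug 13, 248 sold [LIFO — newest first]: 248 @ $15.85 = $3,930.80
Total COGS = $288.00 + $3,930.80 = $4,218.80
Ending inventory: 147 @ $13.60 + 34 @ $14.40 + 151 @ $15.85 = $4,882.15
Check: goods available $9,100.95 = COGS $4,218.80 + ending $4,882.15

COGS = $4,218.80; ending inventory = $4,882.15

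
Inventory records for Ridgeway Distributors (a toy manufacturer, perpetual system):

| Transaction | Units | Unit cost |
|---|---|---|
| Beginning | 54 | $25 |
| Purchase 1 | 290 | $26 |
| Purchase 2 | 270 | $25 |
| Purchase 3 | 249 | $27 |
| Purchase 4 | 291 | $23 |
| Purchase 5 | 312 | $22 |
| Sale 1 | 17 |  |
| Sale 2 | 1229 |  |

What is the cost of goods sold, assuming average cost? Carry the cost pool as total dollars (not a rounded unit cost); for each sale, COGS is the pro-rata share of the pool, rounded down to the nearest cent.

COGS = $30,529.54

After Beginning: 54 on hand, pool $1,350.00 (≈ $25.0000 each)
After Purchase 1: 344 on hand, pool $8,890.00 (≈ $25.8430 each)
After Purchase 2: 614 on hand, pool $15,640.00 (≈ $25.4723 each)
After Purchase 3: 863 on hand, pool $22,363.00 (≈ $25.9131 each)
After Purchase 4: 1154 on hand, pool $29,056.00 (≈ $25.1785 each)
After Purchase 5: 1466 on hand, pool $35,920.00 (≈ $24.5020 each)
Sale 1, sell 17: 17/1466 × $35,920.00 → $416.53
Sale 2, sell 1229: 1229/1449 × $35,503.47 → $30,113.01
Total COGS = $416.53 + $30,113.01 = $30,529.54
Ending inventory (cost pool remaining) = $5,390.46
Check: goods available $35,920.00 = COGS $30,529.54 + ending $5,390.46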